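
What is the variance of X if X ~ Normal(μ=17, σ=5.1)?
26.0100

We have X ~ Normal(μ=17, σ=5.1).

For a Normal distribution with μ=17, σ=5.1:
Var(X) = 26.0100

The variance measures the spread of the distribution around the mean.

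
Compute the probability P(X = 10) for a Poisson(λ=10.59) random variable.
0.123032

We have X ~ Poisson(λ=10.59).

For a Poisson distribution, the PMF gives us the probability of each outcome.

Using the PMF formula:
P(X = 10) = 0.123032

Rounded to 4 decimal places: 0.1230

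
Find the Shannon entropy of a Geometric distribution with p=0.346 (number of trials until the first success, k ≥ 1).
1.8640 nats

We have X ~ Geometric(p=0.346) (number of trials until the first success, k ≥ 1).

The Shannon entropy measures the uncertainty or information content of the distribution.

For a Geometric distribution with p=0.346 (number of trials until the first success, k ≥ 1):
H(X) = 1.8640 nats

(In bits, this would be 2.6891 bits.)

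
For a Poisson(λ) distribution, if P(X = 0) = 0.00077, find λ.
λ = 7.1691

For a Poisson(λ) distribution, the PMF at 0 is:
P(X = 0) = λ^0 e^(-λ) / 0! = e^(-λ)

Given P(X = 0) = 0.00077:
e^(-λ) = 0.00077
-λ = ln(0.00077)
λ = -ln(0.00077) = 7.1691

Verification: e^(-7.1691) = 0.00077 ✓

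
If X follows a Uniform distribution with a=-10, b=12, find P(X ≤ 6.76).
0.761818

We have X ~ Uniform(a=-10, b=12).

The CDF gives us P(X ≤ k).

Using the CDF:
P(X ≤ 6.76) = 0.761818

This means there's approximately a 76.2% chance that X is at most 6.76.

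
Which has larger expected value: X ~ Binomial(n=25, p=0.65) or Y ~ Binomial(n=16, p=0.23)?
X has larger mean (16.2500 > 3.6800)

Compute the expected value for each distribution:

X ~ Binomial(n=25, p=0.65):
E[X] = 16.2500

Y ~ Binomial(n=16, p=0.23):
E[Y] = 3.6800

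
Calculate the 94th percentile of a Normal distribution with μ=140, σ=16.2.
165.1873

We have X ~ Normal(μ=140, σ=16.2).

We want to find x such that P(X ≤ x) = 0.94.

This is the 94th percentile, which means 94% of values fall below this point.

Using the inverse CDF (quantile function):
x = F⁻¹(0.94) = 165.1873

Verification: P(X ≤ 165.1873) = 0.94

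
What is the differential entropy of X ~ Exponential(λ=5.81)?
-0.7596 nats

We have X ~ Exponential(λ=5.81).

The differential entropy measures the uncertainty or information content of the distribution.

For an Exponential distribution with λ=5.81:
h(X) = -0.7596 nats

(In bits, this would be -1.0958 bits.)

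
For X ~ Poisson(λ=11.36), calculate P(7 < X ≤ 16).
0.808344

We have X ~ Poisson(λ=11.36).

To find P(7 < X ≤ 16), we use:
P(7 < X ≤ 16) = P(X ≤ 16) - P(X ≤ 7)
                 = F(16) - F(7)
                 = 0.929771 - 0.121427
                 = 0.808344

So there's approximately a 80.8% chance that X falls in this range.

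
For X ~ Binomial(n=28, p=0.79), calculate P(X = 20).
0.105388

We have X ~ Binomial(n=28, p=0.79).

For a Binomial distribution, the PMF gives us the probability of each outcome.

Using the PMF formula:
P(X = 20) = 0.105388

Rounded to 4 decimal places: 0.1054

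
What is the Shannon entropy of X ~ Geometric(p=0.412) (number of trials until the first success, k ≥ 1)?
1.6446 nats

We have X ~ Geometric(p=0.412) (number of trials until the first success, k ≥ 1).

The Shannon entropy measures the uncertainty or information content of the distribution.

For a Geometric distribution with p=0.412 (number of trials until the first success, k ≥ 1):
H(X) = 1.6446 nats

(In bits, this would be 2.3727 bits.)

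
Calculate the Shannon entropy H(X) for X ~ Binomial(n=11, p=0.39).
1.8969 nats

We have X ~ Binomial(n=11, p=0.39).

The Shannon entropy measures the uncertainty or information content of the distribution.

For a Binomial distribution with n=11, p=0.39:
H(X) = 1.8969 nats

(In bits, this would be 2.7367 bits.)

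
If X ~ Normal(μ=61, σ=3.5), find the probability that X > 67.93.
0.023852

We have X ~ Normal(μ=61, σ=3.5).

P(X > 67.93) = 1 - P(X ≤ 67.93)
                = 1 - F(67.93)
                = 1 - 0.976148
                = 0.023852

So there's approximately a 2.4% chance that X exceeds 67.93.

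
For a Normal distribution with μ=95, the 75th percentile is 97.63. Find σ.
σ = 3.8992

For X ~ Normal(μ, σ), the p-th percentile satisfies x = μ + z_p × σ,
where z_p = Φ⁻¹(p) is the standard normal quantile.

Step 1: z_{0.75} = Φ⁻¹(0.75) = 0.6745

Step 2: Solve for σ:
97.63 = 95 + 0.6745 × σ
σ = (97.63 - 95) / 0.6745
σ = 2.63 / 0.6745
σ = 3.8992

Verification: μ + z × σ = 95 + 0.6745 × 3.8992 = 97.63 ✓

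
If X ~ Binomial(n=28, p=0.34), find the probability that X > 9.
0.494535

We have X ~ Binomial(n=28, p=0.34).

P(X > 9) = 1 - P(X ≤ 9)
                = 1 - F(9)
                = 1 - 0.505465
                = 0.494535

So there's approximately a 49.5% chance that X exceeds 9.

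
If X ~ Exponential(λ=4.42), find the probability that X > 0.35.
0.212886

We have X ~ Exponential(λ=4.42).

P(X > 0.35) = 1 - P(X ≤ 0.35)
                = 1 - F(0.35)
                = 1 - 0.787114
                = 0.212886

So there's approximately a 21.3% chance that X exceeds 0.35.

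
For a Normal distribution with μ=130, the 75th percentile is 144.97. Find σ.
σ = 22.1946

For X ~ Normal(μ, σ), the p-th percentile satisfies x = μ + z_p × σ,
where z_p = Φ⁻¹(p) is the standard normal quantile.

Step 1: z_{0.75} = Φ⁻¹(0.75) = 0.6745

Step 2: Solve for σ:
144.97 = 130 + 0.6745 × σ
σ = (144.97 - 130) / 0.6745
σ = 14.97 / 0.6745
σ = 22.1946

Verification: μ + z × σ = 130 + 0.6745 × 22.1946 = 144.97 ✓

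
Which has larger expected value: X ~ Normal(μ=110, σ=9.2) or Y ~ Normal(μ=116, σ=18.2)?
Y has larger mean (116.0000 > 110.0000)

Compute the expected value for each distribution:

X ~ Normal(μ=110, σ=9.2):
E[X] = 110.0000

Y ~ Normal(μ=116, σ=18.2):
E[Y] = 116.0000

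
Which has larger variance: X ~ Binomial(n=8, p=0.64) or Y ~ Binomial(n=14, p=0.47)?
Y has larger variance (3.4874 > 1.8432)

Compute the variance for each distribution:

X ~ Binomial(n=8, p=0.64):
Var(X) = 1.8432

Y ~ Binomial(n=14, p=0.47):
Var(Y) = 3.4874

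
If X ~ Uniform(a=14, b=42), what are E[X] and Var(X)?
E[X] = 28.0000, Var(X) = 65.3333

We have X ~ Uniform(a=14, b=42).

For a Uniform distribution with a=14, b=42:

Expected value:
E[X] = 28.0000

Variance:
Var(X) = 65.3333

Standard deviation:
σ = √Var(X) = 8.0829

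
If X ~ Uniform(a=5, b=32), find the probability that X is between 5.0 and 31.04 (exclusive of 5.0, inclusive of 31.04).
0.964444

We have X ~ Uniform(a=5, b=32).

To find P(5.0 < X ≤ 31.04), we use:
P(5.0 < X ≤ 31.04) = P(X ≤ 31.04) - P(X ≤ 5.0)
                 = F(31.04) - F(5.0)
                 = 0.964444 - 0.000000
                 = 0.964444

So there's approximately a 96.4% chance that X falls in this range.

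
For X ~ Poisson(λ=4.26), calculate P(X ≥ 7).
0.139483

We have X ~ Poisson(λ=4.26).

For discrete distributions, P(X ≥ 7) = 1 - P(X ≤ 6).

P(X ≤ 6) = 0.860517
P(X ≥ 7) = 1 - 0.860517 = 0.139483

So there's approximately a 13.9% chance that X is at least 7.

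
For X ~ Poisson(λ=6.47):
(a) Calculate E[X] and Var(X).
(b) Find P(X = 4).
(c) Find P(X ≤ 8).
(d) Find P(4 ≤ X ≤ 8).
(a) E[X] = 6.4700, Var(X) = 6.4700
(b) P(X = 4) = 0.113115
(c) P(X ≤ 8) = 0.795125
(d) P(4 ≤ X ≤ 8) = 0.681194

We have X ~ Poisson(λ=6.47).

(a) Moments:
E[X] = 6.4700
Var(X) = 6.4700
σ = √Var(X) = 2.5436

(b) Point probability using PMF:
P(X = 4) = 0.113115

(c) Cumulative probability using CDF:
P(X ≤ 8) = F(8) = 0.795125

(d) Range probability:
P(4 ≤ X ≤ 8) = P(X ≤ 8) - P(X ≤ 3)
                   = F(8) - F(3)
                   = 0.795125 - 0.113931
                   = 0.681194

This means approximately 68.1% of outcomes fall in the interval [4, 8].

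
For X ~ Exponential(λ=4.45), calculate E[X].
0.2247

We have X ~ Exponential(λ=4.45).

For an Exponential distribution with λ=4.45:
E[X] = 0.2247

This is the expected (average) value of X.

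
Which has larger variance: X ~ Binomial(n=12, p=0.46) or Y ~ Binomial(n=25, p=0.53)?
Y has larger variance (6.2275 > 2.9808)

Compute the variance for each distribution:

X ~ Binomial(n=12, p=0.46):
Var(X) = 2.9808

Y ~ Binomial(n=25, p=0.53):
Var(Y) = 6.2275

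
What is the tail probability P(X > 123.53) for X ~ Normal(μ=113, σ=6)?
0.039630

We have X ~ Normal(μ=113, σ=6).

P(X > 123.53) = 1 - P(X ≤ 123.53)
                = 1 - F(123.53)
                = 1 - 0.960370
                = 0.039630

So there's approximately a 4.0% chance that X exceeds 123.53.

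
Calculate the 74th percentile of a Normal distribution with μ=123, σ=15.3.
132.8432

We have X ~ Normal(μ=123, σ=15.3).

We want to find x such that P(X ≤ x) = 0.74.

This is the 74th percentile, which means 74% of values fall below this point.

Using the inverse CDF (quantile function):
x = F⁻¹(0.74) = 132.8432

Verification: P(X ≤ 132.8432) = 0.74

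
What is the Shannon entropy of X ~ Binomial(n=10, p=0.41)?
1.8579 nats

We have X ~ Binomial(n=10, p=0.41).

The Shannon entropy measures the uncertainty or information content of the distribution.

For a Binomial distribution with n=10, p=0.41:
H(X) = 1.8579 nats

(In bits, this would be 2.6804 bits.)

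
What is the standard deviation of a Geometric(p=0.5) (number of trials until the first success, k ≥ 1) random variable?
1.4142

We have X ~ Geometric(p=0.5) (number of trials until the first success, k ≥ 1).

For a Geometric distribution with p=0.5 (number of trials until the first success, k ≥ 1):
σ = √Var(X) = 1.4142

The standard deviation is the square root of the variance.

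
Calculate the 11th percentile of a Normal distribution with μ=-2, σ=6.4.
-9.8498

We have X ~ Normal(μ=-2, σ=6.4).

We want to find x such that P(X ≤ x) = 0.11.

This is the 11th percentile, which means 11% of values fall below this point.

Using the inverse CDF (quantile function):
x = F⁻¹(0.11) = -9.8498

Verification: P(X ≤ -9.8498) = 0.11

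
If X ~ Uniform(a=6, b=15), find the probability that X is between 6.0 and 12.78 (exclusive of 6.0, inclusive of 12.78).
0.753333

We have X ~ Uniform(a=6, b=15).

To find P(6.0 < X ≤ 12.78), we use:
P(6.0 < X ≤ 12.78) = P(X ≤ 12.78) - P(X ≤ 6.0)
                 = F(12.78) - F(6.0)
                 = 0.753333 - 0.000000
                 = 0.753333

So there's approximately a 75.3% chance that X falls in this range.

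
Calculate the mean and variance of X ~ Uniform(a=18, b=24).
E[X] = 21.0000, Var(X) = 3.0000

We have X ~ Uniform(a=18, b=24).

For a Uniform distribution with a=18, b=24:

Expected value:
E[X] = 21.0000

Variance:
Var(X) = 3.0000

Standard deviation:
σ = √Var(X) = 1.7321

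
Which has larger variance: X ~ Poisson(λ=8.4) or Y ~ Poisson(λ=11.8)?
Y has larger variance (11.8000 > 8.4000)

Compute the variance for each distribution:

X ~ Poisson(λ=8.4):
Var(X) = 8.4000

Y ~ Poisson(λ=11.8):
Var(Y) = 11.8000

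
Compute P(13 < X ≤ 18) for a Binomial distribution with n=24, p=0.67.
0.721864

We have X ~ Binomial(n=24, p=0.67).

To find P(13 < X ≤ 18), we use:
P(13 < X ≤ 18) = P(X ≤ 18) - P(X ≤ 13)
                 = F(18) - F(13)
                 = 0.854100 - 0.132236
                 = 0.721864

So there's approximately a 72.2% chance that X falls in this range.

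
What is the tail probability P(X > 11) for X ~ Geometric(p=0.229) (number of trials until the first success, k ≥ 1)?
0.057227

We have X ~ Geometric(p=0.229) (number of trials until the first success, k ≥ 1).

P(X > 11) = 1 - P(X ≤ 11)
                = 1 - F(11)
                = 1 - 0.942773
                = 0.057227

So there's approximately a 5.7% chance that X exceeds 11.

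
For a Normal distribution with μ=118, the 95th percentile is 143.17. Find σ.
σ = 15.3023

For X ~ Normal(μ, σ), the p-th percentile satisfies x = μ + z_p × σ,
where z_p = Φ⁻¹(p) is the standard normal quantile.

Step 1: z_{0.95} = Φ⁻¹(0.95) = 1.6449

Step 2: Solve for σ:
143.17 = 118 + 1.6449 × σ
σ = (143.17 - 118) / 1.6449
σ = 25.17 / 1.6449
σ = 15.3023

Verification: μ + z × σ = 118 + 1.6449 × 15.3023 = 143.17 ✓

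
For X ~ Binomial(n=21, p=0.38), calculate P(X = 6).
0.125629

We have X ~ Binomial(n=21, p=0.38).

For a Binomial distribution, the PMF gives us the probability of each outcome.

Using the PMF formula:
P(X = 6) = 0.125629

Rounded to 4 decimal places: 0.1256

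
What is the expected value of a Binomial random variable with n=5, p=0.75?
3.7500

We have X ~ Binomial(n=5, p=0.75).

For a Binomial distribution with n=5, p=0.75:
E[X] = 3.7500

This is the expected (average) value of X.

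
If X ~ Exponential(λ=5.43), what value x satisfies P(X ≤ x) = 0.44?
0.1068

We have X ~ Exponential(λ=5.43).

We want to find x such that P(X ≤ x) = 0.44.

This is the 44th percentile, which means 44% of values fall below this point.

Using the inverse CDF (quantile function):
x = F⁻¹(0.44) = 0.1068

Verification: P(X ≤ 0.1068) = 0.44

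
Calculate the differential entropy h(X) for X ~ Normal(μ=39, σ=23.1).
4.5588 nats

We have X ~ Normal(μ=39, σ=23.1).

The differential entropy measures the uncertainty or information content of the distribution.

For a Normal distribution with μ=39, σ=23.1:
h(X) = 4.5588 nats

(In bits, this would be 6.5769 bits.)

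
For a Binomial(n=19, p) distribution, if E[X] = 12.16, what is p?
p = 0.64

For a Binomial(n, p) distribution:
E[X] = n × p

Given n = 19 and E[X] = 12.16:
12.16 = 19 × p
p = 12.16 / 19 = 0.64

Verification: Binomial(19, 0.64) has E[X] = 12.16 ✓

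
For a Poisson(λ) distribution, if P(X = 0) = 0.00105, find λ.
λ = 6.8590

For a Poisson(λ) distribution, the PMF at 0 is:
P(X = 0) = λ^0 e^(-λ) / 0! = e^(-λ)

Given P(X = 0) = 0.00105:
e^(-λ) = 0.00105
-λ = ln(0.00105)
λ = -ln(0.00105) = 6.8590

Verification: e^(-6.8590) = 0.00105 ✓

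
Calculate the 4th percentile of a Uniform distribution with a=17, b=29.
17.4800

We have X ~ Uniform(a=17, b=29).

We want to find x such that P(X ≤ x) = 0.04.

This is the 4th percentile, which means 4% of values fall below this point.

Using the inverse CDF (quantile function):
x = F⁻¹(0.04) = 17.4800

Verification: P(X ≤ 17.4800) = 0.04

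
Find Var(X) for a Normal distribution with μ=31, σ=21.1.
445.2100

We have X ~ Normal(μ=31, σ=21.1).

For a Normal distribution with μ=31, σ=21.1:
Var(X) = 445.2100

The variance measures the spread of the distribution around the mean.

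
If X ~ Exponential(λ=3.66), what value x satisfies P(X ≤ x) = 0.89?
0.6031

We have X ~ Exponential(λ=3.66).

We want to find x such that P(X ≤ x) = 0.89.

This is the 89th percentile, which means 89% of values fall below this point.

Using the inverse CDF (quantile function):
x = F⁻¹(0.89) = 0.6031

Verification: P(X ≤ 0.6031) = 0.89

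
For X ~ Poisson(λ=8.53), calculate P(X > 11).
0.153908

We have X ~ Poisson(λ=8.53).

P(X > 11) = 1 - P(X ≤ 11)
                = 1 - F(11)
                = 1 - 0.846092
                = 0.153908

So there's approximately a 15.4% chance that X exceeds 11.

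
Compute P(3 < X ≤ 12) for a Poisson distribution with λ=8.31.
0.885796

We have X ~ Poisson(λ=8.31).

To find P(3 < X ≤ 12), we use:
P(3 < X ≤ 12) = P(X ≤ 12) - P(X ≤ 3)
                 = F(12) - F(3)
                 = 0.920114 - 0.034318
                 = 0.885796

So there's approximately a 88.6% chance that X falls in this range.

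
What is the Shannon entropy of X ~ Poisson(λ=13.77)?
2.7239 nats

We have X ~ Poisson(λ=13.77).

The Shannon entropy measures the uncertainty or information content of the distribution.

For a Poisson distribution with λ=13.77:
H(X) = 2.7239 nats

(In bits, this would be 3.9297 bits.)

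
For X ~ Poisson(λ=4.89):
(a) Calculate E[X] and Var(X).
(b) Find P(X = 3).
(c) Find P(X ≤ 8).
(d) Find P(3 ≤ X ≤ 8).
(a) E[X] = 4.8900, Var(X) = 4.8900
(b) P(X = 3) = 0.146580
(c) P(X ≤ 8) = 0.938851
(d) P(3 ≤ X ≤ 8) = 0.804623

We have X ~ Poisson(λ=4.89).

(a) Moments:
E[X] = 4.8900
Var(X) = 4.8900
σ = √Var(X) = 2.2113

(b) Point probability using PMF:
P(X = 3) = 0.146580

(c) Cumulative probability using CDF:
P(X ≤ 8) = F(8) = 0.938851

(d) Range probability:
P(3 ≤ X ≤ 8) = P(X ≤ 8) - P(X ≤ 2)
                   = F(8) - F(2)
                   = 0.938851 - 0.134228
                   = 0.804623

This means approximately 80.5% of outcomes fall in the interval [3, 8].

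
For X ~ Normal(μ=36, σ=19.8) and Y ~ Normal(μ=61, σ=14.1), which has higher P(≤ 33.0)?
X has higher probability (P(X ≤ 33.0) = 0.4398 > P(Y ≤ 33.0) = 0.0235)

Compute P(≤ 33.0) for each distribution:

X ~ Normal(μ=36, σ=19.8):
P(X ≤ 33.0) = 0.4398

Y ~ Normal(μ=61, σ=14.1):
P(Y ≤ 33.0) = 0.0235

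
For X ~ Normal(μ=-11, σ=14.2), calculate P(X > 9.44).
0.075013

We have X ~ Normal(μ=-11, σ=14.2).

P(X > 9.44) = 1 - P(X ≤ 9.44)
                = 1 - F(9.44)
                = 1 - 0.924987
                = 0.075013

So there's approximately a 7.5% chance that X exceeds 9.44.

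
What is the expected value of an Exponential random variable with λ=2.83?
0.3534

We have X ~ Exponential(λ=2.83).

For an Exponential distribution with λ=2.83:
E[X] = 0.3534

This is the expected (average) value of X.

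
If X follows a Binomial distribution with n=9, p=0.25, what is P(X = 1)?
0.225254

We have X ~ Binomial(n=9, p=0.25).

For a Binomial distribution, the PMF gives us the probability of each outcome.

Using the PMF formula:
P(X = 1) = 0.225254

Rounded to 4 decimal places: 0.2253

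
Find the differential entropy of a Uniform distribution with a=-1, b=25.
3.2581 nats

We have X ~ Uniform(a=-1, b=25).

The differential entropy measures the uncertainty or information content of the distribution.

For a Uniform distribution with a=-1, b=25:
h(X) = 3.2581 nats

(In bits, this would be 4.7004 bits.)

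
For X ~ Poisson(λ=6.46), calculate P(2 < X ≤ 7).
0.634274

We have X ~ Poisson(λ=6.46).

To find P(2 < X ≤ 7), we use:
P(2 < X ≤ 7) = P(X ≤ 7) - P(X ≤ 2)
                 = F(7) - F(2)
                 = 0.678598 - 0.044324
                 = 0.634274

So there's approximately a 63.4% chance that X falls in this range.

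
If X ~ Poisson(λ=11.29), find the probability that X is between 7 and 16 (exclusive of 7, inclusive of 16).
0.807295

We have X ~ Poisson(λ=11.29).

To find P(7 < X ≤ 16), we use:
P(7 < X ≤ 16) = P(X ≤ 16) - P(X ≤ 7)
                 = F(16) - F(7)
                 = 0.932727 - 0.125432
                 = 0.807295

So there's approximately a 80.7% chance that X falls in this range.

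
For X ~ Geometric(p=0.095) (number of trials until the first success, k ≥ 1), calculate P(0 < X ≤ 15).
0.776268

We have X ~ Geometric(p=0.095) (number of trials until the first success, k ≥ 1).

To find P(0 < X ≤ 15), we use:
P(0 < X ≤ 15) = P(X ≤ 15) - P(X ≤ 0)
                 = F(15) - F(0)
                 = 0.776268 - 0.000000
                 = 0.776268

So there's approximately a 77.6% chance that X falls in this range.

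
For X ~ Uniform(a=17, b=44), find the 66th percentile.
34.8200

We have X ~ Uniform(a=17, b=44).

We want to find x such that P(X ≤ x) = 0.66.

This is the 66th percentile, which means 66% of values fall below this point.

Using the inverse CDF (quantile function):
x = F⁻¹(0.66) = 34.8200

Verification: P(X ≤ 34.8200) = 0.66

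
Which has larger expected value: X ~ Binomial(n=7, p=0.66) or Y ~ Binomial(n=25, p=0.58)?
Y has larger mean (14.5000 > 4.6200)

Compute the expected value for each distribution:

X ~ Binomial(n=7, p=0.66):
E[X] = 4.6200

Y ~ Binomial(n=25, p=0.58):
E[Y] = 14.5000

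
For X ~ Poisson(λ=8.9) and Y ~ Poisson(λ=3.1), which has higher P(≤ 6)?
Y has higher probability (P(Y ≤ 6) = 0.9612 > P(X ≤ 6) = 0.2160)

Compute P(≤ 6) for each distribution:

X ~ Poisson(λ=8.9):
P(X ≤ 6) = 0.2160

Y ~ Poisson(λ=3.1):
P(Y ≤ 6) = 0.9612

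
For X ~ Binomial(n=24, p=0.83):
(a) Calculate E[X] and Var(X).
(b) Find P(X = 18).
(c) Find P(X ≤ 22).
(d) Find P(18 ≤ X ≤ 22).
(a) E[X] = 19.9200, Var(X) = 3.3864
(b) P(X = 18) = 0.113535
(c) P(X ≤ 22) = 0.932411
(d) P(18 ≤ X ≤ 22) = 0.833235

We have X ~ Binomial(n=24, p=0.83).

(a) Moments:
E[X] = 19.9200
Var(X) = 3.3864
σ = √Var(X) = 1.8402

(b) Point probability using PMF:
P(X = 18) = 0.113535

(c) Cumulative probability using CDF:
P(X ≤ 22) = F(22) = 0.932411

(d) Range probability:
P(18 ≤ X ≤ 22) = P(X ≤ 22) - P(X ≤ 17)
                   = F(22) - F(17)
                   = 0.932411 - 0.099176
                   = 0.833235

This means approximately 83.3% of outcomes fall in the interval [18, 22].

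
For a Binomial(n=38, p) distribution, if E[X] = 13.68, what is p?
p = 0.36

For a Binomial(n, p) distribution:
E[X] = n × p

Given n = 38 and E[X] = 13.68:
13.68 = 38 × p
p = 13.68 / 38 = 0.36

Verification: Binomial(38, 0.36) has E[X] = 13.68 ✓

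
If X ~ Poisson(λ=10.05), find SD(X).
3.1702

We have X ~ Poisson(λ=10.05).

For a Poisson distribution with λ=10.05:
σ = √Var(X) = 3.1702

The standard deviation is the square root of the variance.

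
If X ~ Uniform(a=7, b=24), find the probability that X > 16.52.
0.440000

We have X ~ Uniform(a=7, b=24).

P(X > 16.52) = 1 - P(X ≤ 16.52)
                = 1 - F(16.52)
                = 1 - 0.560000
                = 0.440000

So there's approximately a 44.0% chance that X exceeds 16.52.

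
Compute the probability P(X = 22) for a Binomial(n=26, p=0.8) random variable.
0.176498

We have X ~ Binomial(n=26, p=0.8).

For a Binomial distribution, the PMF gives us the probability of each outcome.

Using the PMF formula:
P(X = 22) = 0.176498

Rounded to 4 decimal places: 0.1765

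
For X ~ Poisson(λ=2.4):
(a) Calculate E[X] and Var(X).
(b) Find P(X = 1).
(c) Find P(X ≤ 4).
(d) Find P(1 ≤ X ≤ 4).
(a) E[X] = 2.4000, Var(X) = 2.4000
(b) P(X = 1) = 0.217723
(c) P(X ≤ 4) = 0.904131
(d) P(1 ≤ X ≤ 4) = 0.813413

We have X ~ Poisson(λ=2.4).

(a) Moments:
E[X] = 2.4000
Var(X) = 2.4000
σ = √Var(X) = 1.5492

(b) Point probability using PMF:
P(X = 1) = 0.217723

(c) Cumulative probability using CDF:
P(X ≤ 4) = F(4) = 0.904131

(d) Range probability:
P(1 ≤ X ≤ 4) = P(X ≤ 4) - P(X ≤ 0)
                   = F(4) - F(0)
                   = 0.904131 - 0.090718
                   = 0.813413

This means approximately 81.3% of outcomes fall in the interval [1, 4].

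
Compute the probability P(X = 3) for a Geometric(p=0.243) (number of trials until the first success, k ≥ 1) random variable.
0.139251

We have X ~ Geometric(p=0.243) (number of trials until the first success, k ≥ 1).

For a Geometric distribution, the PMF gives us the probability of each outcome.

Using the PMF formula:
P(X = 3) = 0.139251

Rounded to 4 decimal places: 0.1393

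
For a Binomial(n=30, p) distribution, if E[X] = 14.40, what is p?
p = 0.48

For a Binomial(n, p) distribution:
E[X] = n × p

Given n = 30 and E[X] = 14.40:
14.40 = 30 × p
p = 14.40 / 30 = 0.48

Verification: Binomial(30, 0.48) has E[X] = 14.40 ✓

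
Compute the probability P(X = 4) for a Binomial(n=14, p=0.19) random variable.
0.158598

We have X ~ Binomial(n=14, p=0.19).

For a Binomial distribution, the PMF gives us the probability of each outcome.

Using the PMF formula:
P(X = 4) = 0.158598

Rounded to 4 decimal places: 0.1586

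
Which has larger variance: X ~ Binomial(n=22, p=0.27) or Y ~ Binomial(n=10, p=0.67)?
X has larger variance (4.3362 > 2.2110)

Compute the variance for each distribution:

X ~ Binomial(n=22, p=0.27):
Var(X) = 4.3362

Y ~ Binomial(n=10, p=0.67):
Var(Y) = 2.2110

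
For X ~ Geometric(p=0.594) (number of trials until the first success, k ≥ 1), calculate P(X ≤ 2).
0.835164

We have X ~ Geometric(p=0.594) (number of trials until the first success, k ≥ 1).

The CDF gives us P(X ≤ k).

Using the CDF:
P(X ≤ 2) = 0.835164

This means there's approximately a 83.5% chance that X is at most 2.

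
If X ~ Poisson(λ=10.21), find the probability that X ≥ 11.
0.443214

We have X ~ Poisson(λ=10.21).

For discrete distributions, P(X ≥ 11) = 1 - P(X ≤ 10).

P(X ≤ 10) = 0.556786
P(X ≥ 11) = 1 - 0.556786 = 0.443214

So there's approximately a 44.3% chance that X is at least 11.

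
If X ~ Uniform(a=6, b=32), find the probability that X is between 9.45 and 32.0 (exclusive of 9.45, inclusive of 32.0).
0.867308

We have X ~ Uniform(a=6, b=32).

To find P(9.45 < X ≤ 32.0), we use:
P(9.45 < X ≤ 32.0) = P(X ≤ 32.0) - P(X ≤ 9.45)
                 = F(32.0) - F(9.45)
                 = 1.000000 - 0.132692
                 = 0.867308

So there's approximately a 86.7% chance that X falls in this range.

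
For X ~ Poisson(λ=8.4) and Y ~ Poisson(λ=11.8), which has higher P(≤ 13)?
X has higher probability (P(X ≤ 13) = 0.9524 > P(Y ≤ 13) = 0.7025)

Compute P(≤ 13) for each distribution:

X ~ Poisson(λ=8.4):
P(X ≤ 13) = 0.9524

Y ~ Poisson(λ=11.8):
P(Y ≤ 13) = 0.7025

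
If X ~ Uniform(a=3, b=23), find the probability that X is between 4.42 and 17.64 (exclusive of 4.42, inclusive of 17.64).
0.661000

We have X ~ Uniform(a=3, b=23).

To find P(4.42 < X ≤ 17.64), we use:
P(4.42 < X ≤ 17.64) = P(X ≤ 17.64) - P(X ≤ 4.42)
                 = F(17.64) - F(4.42)
                 = 0.732000 - 0.071000
                 = 0.661000

So there's approximately a 66.1% chance that X falls in this range.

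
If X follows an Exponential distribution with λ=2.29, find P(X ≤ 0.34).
0.540952

We have X ~ Exponential(λ=2.29).

The CDF gives us P(X ≤ k).

Using the CDF:
P(X ≤ 0.34) = 0.540952

This means there's approximately a 54.1% chance that X is at most 0.34.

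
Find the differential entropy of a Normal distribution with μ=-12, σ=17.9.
4.3037 nats

We have X ~ Normal(μ=-12, σ=17.9).

The differential entropy measures the uncertainty or information content of the distribution.

For a Normal distribution with μ=-12, σ=17.9:
h(X) = 4.3037 nats

(In bits, this would be 6.2090 bits.)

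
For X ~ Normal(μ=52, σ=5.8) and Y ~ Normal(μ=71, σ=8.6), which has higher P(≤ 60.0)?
X has higher probability (P(X ≤ 60.0) = 0.9161 > P(Y ≤ 60.0) = 0.1004)

Compute P(≤ 60.0) for each distribution:

X ~ Normal(μ=52, σ=5.8):
P(X ≤ 60.0) = 0.9161

Y ~ Normal(μ=71, σ=8.6):
P(Y ≤ 60.0) = 0.1004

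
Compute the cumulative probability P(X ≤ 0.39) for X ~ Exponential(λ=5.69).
0.891293

We have X ~ Exponential(λ=5.69).

The CDF gives us P(X ≤ k).

Using the CDF:
P(X ≤ 0.39) = 0.891293

This means there's approximately a 89.1% chance that X is at most 0.39.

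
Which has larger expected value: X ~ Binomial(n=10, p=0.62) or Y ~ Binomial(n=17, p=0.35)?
X has larger mean (6.2000 > 5.9500)

Compute the expected value for each distribution:

X ~ Binomial(n=10, p=0.62):
E[X] = 6.2000

Y ~ Binomial(n=17, p=0.35):
E[Y] = 5.9500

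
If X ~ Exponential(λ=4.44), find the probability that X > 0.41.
0.161961

We have X ~ Exponential(λ=4.44).

P(X > 0.41) = 1 - P(X ≤ 0.41)
                = 1 - F(0.41)
                = 1 - 0.838039
                = 0.161961

So there's approximately a 16.2% chance that X exceeds 0.41.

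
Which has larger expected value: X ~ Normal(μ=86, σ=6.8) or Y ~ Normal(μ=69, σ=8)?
X has larger mean (86.0000 > 69.0000)

Compute the expected value for each distribution:

X ~ Normal(μ=86, σ=6.8):
E[X] = 86.0000

Y ~ Normal(μ=69, σ=8):
E[Y] = 69.0000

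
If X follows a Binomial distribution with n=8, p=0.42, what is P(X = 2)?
0.188029

We have X ~ Binomial(n=8, p=0.42).

For a Binomial distribution, the PMF gives us the probability of each outcome.

Using the PMF formula:
P(X = 2) = 0.188029

Rounded to 4 decimal places: 0.1880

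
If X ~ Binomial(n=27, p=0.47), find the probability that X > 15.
0.139333

We have X ~ Binomial(n=27, p=0.47).

P(X > 15) = 1 - P(X ≤ 15)
                = 1 - F(15)
                = 1 - 0.860667
                = 0.139333

So there's approximately a 13.9% chance that X exceeds 15.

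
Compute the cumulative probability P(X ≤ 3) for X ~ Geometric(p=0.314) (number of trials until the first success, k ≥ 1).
0.677171

We have X ~ Geometric(p=0.314) (number of trials until the first success, k ≥ 1).

The CDF gives us P(X ≤ k).

Using the CDF:
P(X ≤ 3) = 0.677171

This means there's approximately a 67.7% chance that X is at most 3.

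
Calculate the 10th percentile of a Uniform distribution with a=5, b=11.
5.6000

We have X ~ Uniform(a=5, b=11).

We want to find x such that P(X ≤ x) = 0.1.

This is the 10th percentile, which means 10% of values fall below this point.

Using the inverse CDF (quantile function):
x = F⁻¹(0.1) = 5.6000

Verification: P(X ≤ 5.6000) = 0.1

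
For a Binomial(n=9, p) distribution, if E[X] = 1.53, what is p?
p = 0.17

For a Binomial(n, p) distribution:
E[X] = n × p

Given n = 9 and E[X] = 1.53:
1.53 = 9 × p
p = 1.53 / 9 = 0.17

Verification: Binomial(9, 0.17) has E[X] = 1.53 ✓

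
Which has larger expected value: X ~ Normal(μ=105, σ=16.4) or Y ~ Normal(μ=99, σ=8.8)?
X has larger mean (105.0000 > 99.0000)

Compute the expected value for each distribution:

X ~ Normal(μ=105, σ=16.4):
E[X] = 105.0000

Y ~ Normal(μ=99, σ=8.8):
E[Y] = 99.0000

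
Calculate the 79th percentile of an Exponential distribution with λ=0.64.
2.4385

We have X ~ Exponential(λ=0.64).

We want to find x such that P(X ≤ x) = 0.79.

This is the 79th percentile, which means 79% of values fall below this point.

Using the inverse CDF (quantile function):
x = F⁻¹(0.79) = 2.4385

Verification: P(X ≤ 2.4385) = 0.79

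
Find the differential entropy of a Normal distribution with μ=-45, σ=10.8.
3.7985 nats

We have X ~ Normal(μ=-45, σ=10.8).

The differential entropy measures the uncertainty or information content of the distribution.

For a Normal distribution with μ=-45, σ=10.8:
h(X) = 3.7985 nats

(In bits, this would be 5.4801 bits.)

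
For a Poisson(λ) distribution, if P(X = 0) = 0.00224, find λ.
λ = 6.1013

For a Poisson(λ) distribution, the PMF at 0 is:
P(X = 0) = λ^0 e^(-λ) / 0! = e^(-λ)

Given P(X = 0) = 0.00224:
e^(-λ) = 0.00224
-λ = ln(0.00224)
λ = -ln(0.00224) = 6.1013

Verification: e^(-6.1013) = 0.00224 ✓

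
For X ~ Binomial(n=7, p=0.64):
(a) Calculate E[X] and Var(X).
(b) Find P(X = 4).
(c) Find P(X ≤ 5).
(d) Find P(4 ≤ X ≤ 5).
(a) E[X] = 4.4800, Var(X) = 1.6128
(b) P(X = 4) = 0.273965
(c) P(X ≤ 5) = 0.782846
(d) P(4 ≤ X ≤ 5) = 0.566195

We have X ~ Binomial(n=7, p=0.64).

(a) Moments:
E[X] = 4.4800
Var(X) = 1.6128
σ = √Var(X) = 1.2700

(b) Point probability using PMF:
P(X = 4) = 0.273965

(c) Cumulative probability using CDF:
P(X ≤ 5) = F(5) = 0.782846

(d) Range probability:
P(4 ≤ X ≤ 5) = P(X ≤ 5) - P(X ≤ 3)
                   = F(5) - F(3)
                   = 0.782846 - 0.216652
                   = 0.566195

This means approximately 56.6% of outcomes fall in the interval [4, 5].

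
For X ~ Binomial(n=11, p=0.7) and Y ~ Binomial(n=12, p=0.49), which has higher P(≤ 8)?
Y has higher probability (P(Y ≤ 8) = 0.9362 > P(X ≤ 8) = 0.6873)

Compute P(≤ 8) for each distribution:

X ~ Binomial(n=11, p=0.7):
P(X ≤ 8) = 0.6873

Y ~ Binomial(n=12, p=0.49):
P(Y ≤ 8) = 0.9362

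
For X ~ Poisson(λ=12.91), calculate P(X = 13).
0.109905

We have X ~ Poisson(λ=12.91).

For a Poisson distribution, the PMF gives us the probability of each outcome.

Using the PMF formula:
P(X = 13) = 0.109905

Rounded to 4 decimal places: 0.1099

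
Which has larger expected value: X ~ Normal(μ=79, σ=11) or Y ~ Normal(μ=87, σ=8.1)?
Y has larger mean (87.0000 > 79.0000)

Compute the expected value for each distribution:

X ~ Normal(μ=79, σ=11):
E[X] = 79.0000

Y ~ Normal(μ=87, σ=8.1):
E[Y] = 87.0000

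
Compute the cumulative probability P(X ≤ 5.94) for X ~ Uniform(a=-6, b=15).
0.568571

We have X ~ Uniform(a=-6, b=15).

The CDF gives us P(X ≤ k).

Using the CDF:
P(X ≤ 5.94) = 0.568571

This means there's approximately a 56.9% chance that X is at most 5.94.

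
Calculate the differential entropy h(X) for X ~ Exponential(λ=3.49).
-0.2499 nats

We have X ~ Exponential(λ=3.49).

The differential entropy measures the uncertainty or information content of the distribution.

For an Exponential distribution with λ=3.49:
h(X) = -0.2499 nats

(In bits, this would be -0.3605 bits.)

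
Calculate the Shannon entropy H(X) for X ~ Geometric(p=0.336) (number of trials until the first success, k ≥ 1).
1.8998 nats

We have X ~ Geometric(p=0.336) (number of trials until the first success, k ≥ 1).

The Shannon entropy measures the uncertainty or information content of the distribution.

For a Geometric distribution with p=0.336 (number of trials until the first success, k ≥ 1):
H(X) = 1.8998 nats

(In bits, this would be 2.7409 bits.)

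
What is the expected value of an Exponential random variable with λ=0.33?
3.0303

We have X ~ Exponential(λ=0.33).

For an Exponential distribution with λ=0.33:
E[X] = 3.0303

This is the expected (average) value of X.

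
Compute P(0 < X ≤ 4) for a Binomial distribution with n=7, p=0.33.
0.896017

We have X ~ Binomial(n=7, p=0.33).

To find P(0 < X ≤ 4), we use:
P(0 < X ≤ 4) = P(X ≤ 4) - P(X ≤ 0)
                 = F(4) - F(0)
                 = 0.956624 - 0.060607
                 = 0.896017

So there's approximately a 89.6% chance that X falls in this range.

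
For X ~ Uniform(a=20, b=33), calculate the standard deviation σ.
3.7528

We have X ~ Uniform(a=20, b=33).

For a Uniform distribution with a=20, b=33:
σ = √Var(X) = 3.7528

The standard deviation is the square root of the variance.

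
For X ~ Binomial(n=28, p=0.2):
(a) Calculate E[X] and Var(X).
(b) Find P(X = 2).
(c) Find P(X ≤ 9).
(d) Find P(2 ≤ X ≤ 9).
(a) E[X] = 5.6000, Var(X) = 4.4800
(b) P(X = 2) = 0.045697
(c) P(X ≤ 9) = 0.960929
(d) P(2 ≤ X ≤ 9) = 0.945455

We have X ~ Binomial(n=28, p=0.2).

(a) Moments:
E[X] = 5.6000
Var(X) = 4.4800
σ = √Var(X) = 2.1166

(b) Point probability using PMF:
P(X = 2) = 0.045697

(c) Cumulative probability using CDF:
P(X ≤ 9) = F(9) = 0.960929

(d) Range probability:
P(2 ≤ X ≤ 9) = P(X ≤ 9) - P(X ≤ 1)
                   = F(9) - F(1)
                   = 0.960929 - 0.015474
                   = 0.945455

This means approximately 94.5% of outcomes fall in the interval [2, 9].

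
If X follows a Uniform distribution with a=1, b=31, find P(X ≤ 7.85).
0.228333

We have X ~ Uniform(a=1, b=31).

The CDF gives us P(X ≤ k).

Using the CDF:
P(X ≤ 7.85) = 0.228333

This means there's approximately a 22.8% chance that X is at most 7.85.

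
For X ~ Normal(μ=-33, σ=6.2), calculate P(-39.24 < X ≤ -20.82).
0.818166

We have X ~ Normal(μ=-33, σ=6.2).

To find P(-39.24 < X ≤ -20.82), we use:
P(-39.24 < X ≤ -20.82) = P(X ≤ -20.82) - P(X ≤ -39.24)
                 = F(-20.82) - F(-39.24)
                 = 0.975265 - 0.157099
                 = 0.818166

So there's approximately a 81.8% chance that X falls in this range.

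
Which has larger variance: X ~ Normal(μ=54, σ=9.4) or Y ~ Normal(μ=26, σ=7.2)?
X has larger variance (88.3600 > 51.8400)

Compute the variance for each distribution:

X ~ Normal(μ=54, σ=9.4):
Var(X) = 88.3600

Y ~ Normal(μ=26, σ=7.2):
Var(Y) = 51.8400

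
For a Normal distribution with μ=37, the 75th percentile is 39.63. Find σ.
σ = 3.8992

For X ~ Normal(μ, σ), the p-th percentile satisfies x = μ + z_p × σ,
where z_p = Φ⁻¹(p) is the standard normal quantile.

Step 1: z_{0.75} = Φ⁻¹(0.75) = 0.6745

Step 2: Solve for σ:
39.63 = 37 + 0.6745 × σ
σ = (39.63 - 37) / 0.6745
σ = 2.63 / 0.6745
σ = 3.8992

Verification: μ + z × σ = 37 + 0.6745 × 3.8992 = 39.63 ✓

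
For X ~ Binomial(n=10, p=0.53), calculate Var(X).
2.4910

We have X ~ Binomial(n=10, p=0.53).

For a Binomial distribution with n=10, p=0.53:
Var(X) = 2.4910

The variance measures the spread of the distribution around the mean.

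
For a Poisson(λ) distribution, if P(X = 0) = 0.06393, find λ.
λ = 2.7500

For a Poisson(λ) distribution, the PMF at 0 is:
P(X = 0) = λ^0 e^(-λ) / 0! = e^(-λ)

Given P(X = 0) = 0.06393:
e^(-λ) = 0.06393
-λ = ln(0.06393)
λ = -ln(0.06393) = 2.7500

Verification: e^(-2.7500) = 0.06393 ✓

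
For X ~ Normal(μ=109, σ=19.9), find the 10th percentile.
83.4971

We have X ~ Normal(μ=109, σ=19.9).

We want to find x such that P(X ≤ x) = 0.1.

This is the 10th percentile, which means 10% of values fall below this point.

Using the inverse CDF (quantile function):
x = F⁻¹(0.1) = 83.4971

Verification: P(X ≤ 83.4971) = 0.1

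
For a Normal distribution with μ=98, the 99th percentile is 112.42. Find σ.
σ = 6.1986

For X ~ Normal(μ, σ), the p-th percentile satisfies x = μ + z_p × σ,
where z_p = Φ⁻¹(p) is the standard normal quantile.

Step 1: z_{0.99} = Φ⁻¹(0.99) = 2.3263

Step 2: Solve for σ:
112.42 = 98 + 2.3263 × σ
σ = (112.42 - 98) / 2.3263
σ = 14.42 / 2.3263
σ = 6.1986

Verification: μ + z × σ = 98 + 2.3263 × 6.1986 = 112.42 ✓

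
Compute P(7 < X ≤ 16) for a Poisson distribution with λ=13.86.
0.733771

We have X ~ Poisson(λ=13.86).

To find P(7 < X ≤ 16), we use:
P(7 < X ≤ 16) = P(X ≤ 16) - P(X ≤ 7)
                 = F(16) - F(7)
                 = 0.767912 - 0.034141
                 = 0.733771

So there's approximately a 73.4% chance that X falls in this range.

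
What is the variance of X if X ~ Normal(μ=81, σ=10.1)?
102.0100

We have X ~ Normal(μ=81, σ=10.1).

For a Normal distribution with μ=81, σ=10.1:
Var(X) = 102.0100

The variance measures the spread of the distribution around the mean.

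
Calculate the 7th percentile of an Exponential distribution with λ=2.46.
0.0295

We have X ~ Exponential(λ=2.46).

We want to find x such that P(X ≤ x) = 0.07.

This is the 7th percentile, which means 7% of values fall below this point.

Using the inverse CDF (quantile function):
x = F⁻¹(0.07) = 0.0295

Verification: P(X ≤ 0.0295) = 0.07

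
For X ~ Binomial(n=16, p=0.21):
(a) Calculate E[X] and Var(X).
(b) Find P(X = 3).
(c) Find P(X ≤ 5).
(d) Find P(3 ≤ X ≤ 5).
(a) E[X] = 3.3600, Var(X) = 2.6544
(b) P(X = 3) = 0.242102
(c) P(X ≤ 5) = 0.900768
(d) P(3 ≤ X ≤ 5) = 0.584697

We have X ~ Binomial(n=16, p=0.21).

(a) Moments:
E[X] = 3.3600
Var(X) = 2.6544
σ = √Var(X) = 1.6292

(b) Point probability using PMF:
P(X = 3) = 0.242102

(c) Cumulative probability using CDF:
P(X ≤ 5) = F(5) = 0.900768

(d) Range probability:
P(3 ≤ X ≤ 5) = P(X ≤ 5) - P(X ≤ 2)
                   = F(5) - F(2)
                   = 0.900768 - 0.316072
                   = 0.584697

This means approximately 58.5% of outcomes fall in the interval [3, 5].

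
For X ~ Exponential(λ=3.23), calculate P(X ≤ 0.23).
0.524268

We have X ~ Exponential(λ=3.23).

The CDF gives us P(X ≤ k).

Using the CDF:
P(X ≤ 0.23) = 0.524268

This means there's approximately a 52.4% chance that X is at most 0.23.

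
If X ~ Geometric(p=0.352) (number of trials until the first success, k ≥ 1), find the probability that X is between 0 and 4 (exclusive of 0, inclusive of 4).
0.823681

We have X ~ Geometric(p=0.352) (number of trials until the first success, k ≥ 1).

To find P(0 < X ≤ 4), we use:
P(0 < X ≤ 4) = P(X ≤ 4) - P(X ≤ 0)
                 = F(4) - F(0)
                 = 0.823681 - 0.000000
                 = 0.823681

So there's approximately a 82.4% chance that X falls in this range.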